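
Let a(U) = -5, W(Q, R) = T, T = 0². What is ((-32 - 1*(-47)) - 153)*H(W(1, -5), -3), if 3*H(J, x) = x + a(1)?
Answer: 368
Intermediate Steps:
T = 0
W(Q, R) = 0
H(J, x) = -5/3 + x/3 (H(J, x) = (x - 5)/3 = (-5 + x)/3 = -5/3 + x/3)
((-32 - 1*(-47)) - 153)*H(W(1, -5), -3) = ((-32 - 1*(-47)) - 153)*(-5/3 + (⅓)*(-3)) = ((-32 + 47) - 153)*(-5/3 - 1) = (15 - 153)*(-8/3) = -138*(-8/3) = 368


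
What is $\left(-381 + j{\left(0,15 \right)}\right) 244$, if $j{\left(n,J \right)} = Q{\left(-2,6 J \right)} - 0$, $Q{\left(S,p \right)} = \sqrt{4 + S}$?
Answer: $-92964 + 244 \sqrt{2} \approx -92619.0$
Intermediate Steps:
$j{\left(n,J \right)} = \sqrt{2}$ ($j{\left(n,J \right)} = \sqrt{4 - 2} - 0 = \sqrt{2} + 0 = \sqrt{2}$)
$\left(-381 + j{\left(0,15 \right)}\right) 244 = \left(-381 + \sqrt{2}\right) 244 = -92964 + 244 \sqrt{2}$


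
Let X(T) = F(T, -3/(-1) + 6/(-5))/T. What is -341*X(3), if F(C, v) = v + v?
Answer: -2046/5 ≈ -409.20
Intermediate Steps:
F(C, v) = 2*v
X(T) = 18/(5*T) (X(T) = (2*(-3/(-1) + 6/(-5)))/T = (2*(-3*(-1) + 6*(-⅕)))/T = (2*(3 - 6/5))/T = (2*(9/5))/T = 18/(5*T))
-341*X(3) = -6138/(5*3) = -341*6/5 = -2046/5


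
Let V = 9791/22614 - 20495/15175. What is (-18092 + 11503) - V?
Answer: -452163086509/68633490 ≈ -6588.1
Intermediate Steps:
V = -62979101/68633490 (V = 9791*(1/22614) - 20495*1/15175 = 9791/22614 - 4099/3035 = -62979101/68633490 ≈ -0.91761)
(-18092 + 11503) - V = (-18092 + 11503) - 1*(-62979101/68633490) = -6589 + 62979101/68633490 = -452163086509/68633490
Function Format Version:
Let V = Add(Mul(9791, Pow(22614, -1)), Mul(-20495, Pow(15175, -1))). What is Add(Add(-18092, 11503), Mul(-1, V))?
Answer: Rational(-452163086509, 68633490) ≈ -6588.1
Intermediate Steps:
V = Rational(-62979101, 68633490) (V = Add(Mul(9791, Rational(1, 22614)), Mul(-20495, Rational(1, 15175))) = Add(Rational(9791, 22614), Rational(-4099, 3035)) = Rational(-62979101, 68633490) ≈ -0.91761)
Add(Add(-18092, 11503), Mul(-1, V)) = Add(Add(-18092, 11503), Mul(-1, Rational(-62979101, 68633490))) = Add(-6589, Rational(62979101, 68633490)) = Rational(-452163086509, 68633490)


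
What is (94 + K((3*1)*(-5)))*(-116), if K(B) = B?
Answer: -9164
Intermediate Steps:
(94 + K((3*1)*(-5)))*(-116) = (94 + (3*1)*(-5))*(-116) = (94 + 3*(-5))*(-116) = (94 - 15)*(-116) = 79*(-116) = -9164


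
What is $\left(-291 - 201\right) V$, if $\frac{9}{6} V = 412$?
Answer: $-135136$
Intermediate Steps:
$V = \frac{824}{3}$ ($V = \frac{2}{3} \cdot 412 = \frac{824}{3} \approx 274.67$)
$\left(-291 - 201\right) V = \left(-291 - 201\right) \frac{824}{3} = \left(-492\right) \frac{824}{3} = -135136$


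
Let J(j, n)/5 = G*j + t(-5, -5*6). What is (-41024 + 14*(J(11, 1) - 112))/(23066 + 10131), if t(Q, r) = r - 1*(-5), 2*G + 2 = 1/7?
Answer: -45057/33197 ≈ -1.3573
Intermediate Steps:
G = -13/14 (G = -1 + (1/2)/7 = -1 + (1/2)*(1/7) = -1 + 1/14 = -13/14 ≈ -0.92857)
t(Q, r) = 5 + r (t(Q, r) = r + 5 = 5 + r)
J(j, n) = -125 - 65*j/14 (J(j, n) = 5*(-13*j/14 + (5 - 5*6)) = 5*(-13*j/14 + (5 - 30)) = 5*(-13*j/14 - 25) = 5*(-25 - 13*j/14) = -125 - 65*j/14)
(-41024 + 14*(J(11, 1) - 112))/(23066 + 10131) = (-41024 + 14*((-125 - 65/14*11) - 112))/(23066 + 10131) = (-41024 + 14*((-125 - 715/14) - 112))/33197 = (-41024 + 14*(-2465/14 - 112))*(1/33197) = (-41024 + 14*(-4033/14))*(1/33197) = (-41024 - 4033)*(1/33197) = -45057*1/33197 = -45057/33197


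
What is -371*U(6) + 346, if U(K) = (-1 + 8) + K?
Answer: -4477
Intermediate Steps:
U(K) = 7 + K
-371*U(6) + 346 = -371*(7 + 6) + 346 = -371*13 + 346 = -4823 + 346 = -4477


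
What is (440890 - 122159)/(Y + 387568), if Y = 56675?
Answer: 318731/444243 ≈ 0.71747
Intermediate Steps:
(440890 - 122159)/(Y + 387568) = (440890 - 122159)/(56675 + 387568) = 318731/444243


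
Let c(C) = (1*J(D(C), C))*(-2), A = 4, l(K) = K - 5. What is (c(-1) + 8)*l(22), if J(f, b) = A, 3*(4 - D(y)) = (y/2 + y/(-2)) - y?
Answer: 0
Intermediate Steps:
l(K) = -5 + K
D(y) = 4 + y/3 (D(y) = 4 - ((y/2 + y/(-2)) - y)/3 = 4 - ((y*(½) + y*(-½)) - y)/3 = 4 - ((y/2 - y/2) - y)/3 = 4 - (0 - y)/3 = 4 - (-1)*y/3 = 4 + y/3)
J(f, b) = 4
c(C) = -8 (c(C) = (1*4)*(-2) = 4*(-2) = -8)
(c(-1) + 8)*l(22) = (-8 + 8)*(-5 + 22) = 0*17 = 0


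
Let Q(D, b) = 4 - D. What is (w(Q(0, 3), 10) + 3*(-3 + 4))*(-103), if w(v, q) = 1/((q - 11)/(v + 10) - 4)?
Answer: -16171/57 ≈ -283.70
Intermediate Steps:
w(v, q) = 1/(-4 + (-11 + q)/(10 + v)) (w(v, q) = 1/((-11 + q)/(10 + v) - 4) = 1/(-4 + (-11 + q)/(10 + v)))
(w(Q(0, 3), 10) + 3*(-3 + 4))*(-103) = ((10 + (4 - 1*0))/(-51 + 10 - 4*(4 - 1*0)) + 3*(-3 + 4))*(-103) = ((10 + (4 + 0))/(-51 + 10 - 4*(4 + 0)) + 3*1)*(-103) = ((10 + 4)/(-51 + 10 - 4*4) + 3)*(-103) = (14/(-51 + 10 - 16) + 3)*(-103) = (14/(-57) + 3)*(-103) = (-1/57*14 + 3)*(-103) = (-14/57 + 3)*(-103) = (157/57)*(-103) = -16171/57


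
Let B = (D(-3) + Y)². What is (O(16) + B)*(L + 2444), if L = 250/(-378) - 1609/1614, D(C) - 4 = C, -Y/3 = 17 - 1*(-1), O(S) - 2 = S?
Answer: 702063373957/101682 ≈ 6.9045e+6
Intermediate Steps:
O(S) = 2 + S
Y = -54 (Y = -3*(17 - 1*(-1)) = -3*(17 + 1) = -3*18 = -54)
D(C) = 4 + C
L = -168617/101682 (L = 250*(-1/378) - 1609*1/1614 = -125/189 - 1609/1614 = -168617/101682 ≈ -1.6583)
B = 2809 (B = ((4 - 3) - 54)² = (1 - 54)² = (-53)² = 2809)
(O(16) + B)*(L + 2444) = ((2 + 16) + 2809)*(-168617/101682 + 2444) = (18 + 2809)*(248342191/101682) = 2827*(248342191/101682) = 702063373957/101682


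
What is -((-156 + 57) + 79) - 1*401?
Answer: -381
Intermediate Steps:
-((-156 + 57) + 79) - 1*401 = -(-99 + 79) - 401 = -1*(-20) - 401 = 20 - 401 = -381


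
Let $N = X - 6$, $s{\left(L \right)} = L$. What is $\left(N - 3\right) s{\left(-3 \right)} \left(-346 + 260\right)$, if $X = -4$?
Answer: $-3354$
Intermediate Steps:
$N = -10$ ($N = -4 - 6 = -10$)
$\left(N - 3\right) s{\left(-3 \right)} \left(-346 + 260\right) = \left(-10 - 3\right) \left(-3\right) \left(-346 + 260\right) = \left(-13\right) \left(-3\right) \left(-86\right) = 39 \left(-86\right) = -3354$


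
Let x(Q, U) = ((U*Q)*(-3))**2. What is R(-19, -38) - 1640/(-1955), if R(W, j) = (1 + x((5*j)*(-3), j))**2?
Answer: 6971008072228699673519/391 ≈ 1.7829e+19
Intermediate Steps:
x(Q, U) = 9*Q**2*U**2 (x(Q, U) = ((Q*U)*(-3))**2 = (-3*Q*U)**2 = 9*Q**2*U**2)
R(W, j) = (1 + 2025*j**4)**2 (R(W, j) = (1 + 9*((5*j)*(-3))**2*j**2)**2 = (1 + 9*(-15*j)**2*j**2)**2 = (1 + 9*(225*j**2)*j**2)**2 = (1 + 2025*j**4)**2)
R(-19, -38) - 1640/(-1955) = (1 + 2025*(-38)**4)**2 - 1640/(-1955) = (1 + 2025*2085136)**2 - 1640*(-1)/1955 = (1 + 4222400400)**2 - 1*(-328/391) = 4222400401**2 + 328/391 = 17828665146364960801 + 328/391 = 6971008072228699673519/391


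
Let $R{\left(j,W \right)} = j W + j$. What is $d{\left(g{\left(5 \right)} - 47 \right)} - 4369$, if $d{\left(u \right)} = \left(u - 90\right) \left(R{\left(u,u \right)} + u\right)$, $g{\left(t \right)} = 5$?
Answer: $-226129$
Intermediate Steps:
$R{\left(j,W \right)} = j + W j$ ($R{\left(j,W \right)} = W j + j = j + W j$)
$d{\left(u \right)} = \left(-90 + u\right) \left(u + u \left(1 + u\right)\right)$ ($d{\left(u \right)} = \left(u - 90\right) \left(u \left(1 + u\right) + u\right) = \left(-90 + u\right) \left(u + u \left(1 + u\right)\right)$)
$d{\left(g{\left(5 \right)} - 47 \right)} - 4369 = \left(5 - 47\right) \left(-180 + \left(5 - 47\right)^{2} - 88 \left(5 - 47\right)\right) - 4369 = - 42 \left(-180 + \left(-42\right)^{2} - -3696\right) - 4369 = - 42 \left(-180 + 1764 + 3696\right) - 4369 = \left(-42\right) 5280 - 4369 = -221760 - 4369 = -226129$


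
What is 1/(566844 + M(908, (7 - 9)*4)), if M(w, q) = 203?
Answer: 1/567047 ≈ 1.7635e-6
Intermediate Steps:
1/(566844 + M(908, (7 - 9)*4)) = 1/(566844 + 203) = 1/567047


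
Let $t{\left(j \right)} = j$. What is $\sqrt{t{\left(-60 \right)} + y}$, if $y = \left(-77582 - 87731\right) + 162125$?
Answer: $4 i \sqrt{203} \approx 56.991 i$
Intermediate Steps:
$y = -3188$ ($y = -165313 + 162125 = -3188$)
$\sqrt{t{\left(-60 \right)} + y} = \sqrt{-60 - 3188} = \sqrt{-3248} = 4 i \sqrt{203}$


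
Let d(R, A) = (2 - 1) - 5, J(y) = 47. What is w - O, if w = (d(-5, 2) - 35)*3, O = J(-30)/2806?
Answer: -328349/2806 ≈ -117.02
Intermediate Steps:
d(R, A) = -4 (d(R, A) = 1 - 5 = -4)
O = 47/2806 ≈ 0.016750
w = -117 (w = (-4 - 35)*3 = -39*3 = -117)
w - O = -117 - 1*47/2806 = -117 - 47/2806 = -328349/2806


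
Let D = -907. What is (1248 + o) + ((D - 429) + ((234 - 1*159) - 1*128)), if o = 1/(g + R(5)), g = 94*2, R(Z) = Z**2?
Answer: -30032/213 ≈ -141.00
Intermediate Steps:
g = 188
o = 1/213 (o = 1/(188 + 5**2) = 1/(188 + 25) = 1/213 ≈ 0.0046948)
(1248 + o) + ((D - 429) + ((234 - 1*159) - 1*128)) = (1248 + 1/213) + ((-907 - 429) + ((234 - 1*159) - 1*128)) = 265825/213 + (-1336 + ((234 - 159) - 128)) = 265825/213 + (-1336 + (75 - 128)) = 265825/213 + (-1336 - 53) = 265825/213 - 1389 = -30032/213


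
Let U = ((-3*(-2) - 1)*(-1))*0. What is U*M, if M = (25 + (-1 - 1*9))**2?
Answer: 0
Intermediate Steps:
U = 0 (U = ((6 - 1)*(-1))*0 = (5*(-1))*0 = -5*0 = 0)
M = 225 (M = (25 + (-1 - 9))**2 = (25 - 10)**2 = 15**2 = 225)
U*M = 0*225 = 0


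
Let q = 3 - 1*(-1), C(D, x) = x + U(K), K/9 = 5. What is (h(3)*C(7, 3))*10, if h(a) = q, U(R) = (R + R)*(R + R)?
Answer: 324120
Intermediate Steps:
K = 45 (K = 9*5 = 45)
U(R) = 4*R² (U(R) = (2*R)*(2*R) = 4*R²)
C(D, x) = 8100 + x (C(D, x) = x + 4*45² = x + 4*2025 = x + 8100 = 8100 + x)
q = 4 (q = 3 + 1 = 4)
h(a) = 4
(h(3)*C(7, 3))*10 = (4*(8100 + 3))*10 = (4*8103)*10 = 32412*10 = 324120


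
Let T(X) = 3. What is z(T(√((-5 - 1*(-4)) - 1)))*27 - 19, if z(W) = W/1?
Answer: 62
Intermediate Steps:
z(W) = W (z(W) = W*1 = W)
z(T(√((-5 - 1*(-4)) - 1)))*27 - 19 = 3*27 - 19 = 81 - 19 = 62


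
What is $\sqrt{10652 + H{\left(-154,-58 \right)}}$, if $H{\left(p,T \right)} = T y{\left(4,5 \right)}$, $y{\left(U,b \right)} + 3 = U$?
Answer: $\sqrt{10594} \approx 102.93$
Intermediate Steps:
$y{\left(U,b \right)} = -3 + U$
$H{\left(p,T \right)} = T$ ($H{\left(p,T \right)} = T \left(-3 + 4\right) = T 1 = T$)
$\sqrt{10652 + H{\left(-154,-58 \right)}} = \sqrt{10652 - 58} = \sqrt{10594}$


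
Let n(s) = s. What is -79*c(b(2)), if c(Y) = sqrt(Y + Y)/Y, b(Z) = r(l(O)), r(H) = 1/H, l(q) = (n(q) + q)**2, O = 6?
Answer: -948*sqrt(2) ≈ -1340.7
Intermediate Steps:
l(q) = 4*q**2 (l(q) = (q + q)**2 = (2*q)**2 = 4*q**2)
b(Z) = 1/144 (b(Z) = 1/(4*6**2) = 1/(4*36) = 1/144)
c(Y) = sqrt(2)/sqrt(Y) (c(Y) = sqrt(2*Y)/Y = (sqrt(2)*sqrt(Y))/Y = sqrt(2)/sqrt(Y))
-79*c(b(2)) = -79*sqrt(2)/1/sqrt(144) = -79*sqrt(2)*12 = -948*sqrt(2)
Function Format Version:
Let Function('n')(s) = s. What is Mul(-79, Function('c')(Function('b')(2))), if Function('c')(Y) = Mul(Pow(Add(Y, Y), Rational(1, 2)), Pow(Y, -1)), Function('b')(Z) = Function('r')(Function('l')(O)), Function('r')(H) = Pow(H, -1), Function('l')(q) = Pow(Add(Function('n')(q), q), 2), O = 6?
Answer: Mul(-948, Pow(2, Rational(1, 2))) ≈ -1340.7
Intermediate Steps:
Function('l')(q) = Mul(4, Pow(q, 2)) (Function('l')(q) = Pow(Add(q, q), 2) = Pow(Mul(2, q), 2) = Mul(4, Pow(q, 2)))
Function('b')(Z) = Rational(1, 144) (Function('b')(Z) = Pow(Mul(4, Pow(6, 2)), -1) = Pow(Mul(4, 36), -1) = Pow(144, -1) = Rational(1, 144))
Function('c')(Y) = Mul(Pow(2, Rational(1, 2)), Pow(Y, Rational(-1, 2))) (Function('c')(Y) = Mul(Pow(Mul(2, Y), Rational(1, 2)), Pow(Y, -1)) = Mul(Mul(Pow(2, Rational(1, 2)), Pow(Y, Rational(1, 2))), Pow(Y, -1)) = Mul(Pow(2, Rational(1, 2)), Pow(Y, Rational(-1, 2))))
Mul(-79, Function('c')(Function('b')(2))) = Mul(-79, Mul(Pow(2, Rational(1, 2)), Pow(Rational(1, 144), Rational(-1, 2)))) = Mul(-79, Mul(Pow(2, Rational(1, 2)), 12)) = Mul(-79, Mul(12, Pow(2, Rational(1, 2)))) = Mul(-948, Pow(2, Rational(1, 2)))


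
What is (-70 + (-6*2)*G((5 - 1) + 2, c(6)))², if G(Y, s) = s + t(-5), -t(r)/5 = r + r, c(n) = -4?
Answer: 386884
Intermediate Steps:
t(r) = -10*r (t(r) = -5*(r + r) = -10*r)
G(Y, s) = 50 + s (G(Y, s) = s - 10*(-5) = s + 50 = 50 + s)
(-70 + (-6*2)*G((5 - 1) + 2, c(6)))² = (-70 + (-6*2)*(50 - 4))² = (-70 - 12*46)² = (-70 - 552)² = (-622)² = 386884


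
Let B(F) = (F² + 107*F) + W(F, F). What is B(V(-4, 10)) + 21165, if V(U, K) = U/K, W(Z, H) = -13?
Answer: 527734/25 ≈ 21109.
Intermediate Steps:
B(F) = -13 + F² + 107*F (B(F) = (F² + 107*F) - 13 = -13 + F² + 107*F)
B(V(-4, 10)) + 21165 = (-13 + (-4/10)² + 107*(-4/10)) + 21165 = (-13 + (-4*⅒)² + 107*(-4*⅒)) + 21165 = (-13 + (-⅖)² + 107*(-⅖)) + 21165 = (-13 + 4/25 - 214/5) + 21165 = -1391/25 + 21165 = 527734/25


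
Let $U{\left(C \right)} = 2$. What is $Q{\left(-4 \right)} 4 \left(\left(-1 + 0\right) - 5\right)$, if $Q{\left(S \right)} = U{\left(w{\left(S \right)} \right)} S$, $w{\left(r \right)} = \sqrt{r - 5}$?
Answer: $192$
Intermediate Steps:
$w{\left(r \right)} = \sqrt{-5 + r}$
$Q{\left(S \right)} = 2 S$
$Q{\left(-4 \right)} 4 \left(\left(-1 + 0\right) - 5\right) = 2 \left(-4\right) 4 \left(\left(-1 + 0\right) - 5\right) = \left(-8\right) 4 \left(-1 - 5\right) = \left(-32\right) \left(-6\right) = 192$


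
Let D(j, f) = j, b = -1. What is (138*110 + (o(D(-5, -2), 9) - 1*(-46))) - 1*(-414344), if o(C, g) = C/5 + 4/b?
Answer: 429565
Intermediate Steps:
o(C, g) = -4 + C/5 (o(C, g) = C/5 + 4/(-1) = C*(⅕) + 4*(-1) = C/5 - 4 = -4 + C/5)
(138*110 + (o(D(-5, -2), 9) - 1*(-46))) - 1*(-414344) = (138*110 + ((-4 + (⅕)*(-5)) - 1*(-46))) - 1*(-414344) = (15180 + ((-4 - 1) + 46)) + 414344 = (15180 + (-5 + 46)) + 414344 = (15180 + 41) + 414344 = 15221 + 414344 = 429565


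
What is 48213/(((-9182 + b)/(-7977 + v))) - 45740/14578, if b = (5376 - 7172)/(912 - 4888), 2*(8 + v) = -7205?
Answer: 149907057029435/2463805913 ≈ 60844.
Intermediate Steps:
v = -7221/2 (v = -8 + (1/2)*(-7205) = -8 - 7205/2 = -7221/2 ≈ -3610.5)
b = 449/994 (b = -1796/(-3976) = -1796*(-1/3976) = 449/994 ≈ 0.45171)
48213/(((-9182 + b)/(-7977 + v))) - 45740/14578 = 48213/(((-9182 + 449/994)/(-7977 - 7221/2))) - 45740/14578 = 48213/((-9126459/(994*(-23175/2)))) - 45740*1/14578 = 48213/((-9126459/994*(-2/23175))) - 22870/7289 = 48213/(1014051/1279775) - 22870/7289 = 48213*(1279775/1014051) - 22870/7289 = 20567264025/338017 - 22870/7289 = 149907057029435/2463805913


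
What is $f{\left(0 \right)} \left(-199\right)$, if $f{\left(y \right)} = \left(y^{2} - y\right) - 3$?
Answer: $597$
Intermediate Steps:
$f{\left(y \right)} = -3 + y^{2} - y$
$f{\left(0 \right)} \left(-199\right) = \left(-3 + 0^{2} - 0\right) \left(-199\right) = \left(-3 + 0 + 0\right) \left(-199\right) = \left(-3\right) \left(-199\right) = 597$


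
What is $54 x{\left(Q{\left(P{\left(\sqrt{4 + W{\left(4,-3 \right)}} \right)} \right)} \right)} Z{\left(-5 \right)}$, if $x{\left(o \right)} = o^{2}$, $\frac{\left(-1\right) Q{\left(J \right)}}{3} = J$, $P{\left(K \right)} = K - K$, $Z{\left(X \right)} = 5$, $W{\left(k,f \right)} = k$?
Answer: $0$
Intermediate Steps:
$P{\left(K \right)} = 0$
$Q{\left(J \right)} = - 3 J$
$54 x{\left(Q{\left(P{\left(\sqrt{4 + W{\left(4,-3 \right)}} \right)} \right)} \right)} Z{\left(-5 \right)} = 54 \left(\left(-3\right) 0\right)^{2} \cdot 5 = 54 \cdot 0^{2} \cdot 5 = 54 \cdot 0 \cdot 5 = 0 \cdot 5 = 0$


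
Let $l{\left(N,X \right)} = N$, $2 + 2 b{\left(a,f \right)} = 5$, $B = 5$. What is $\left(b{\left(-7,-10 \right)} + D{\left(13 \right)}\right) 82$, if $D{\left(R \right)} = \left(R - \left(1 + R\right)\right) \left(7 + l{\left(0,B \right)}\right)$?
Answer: $-451$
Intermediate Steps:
$b{\left(a,f \right)} = \frac{3}{2}$ ($b{\left(a,f \right)} = -1 + \frac{1}{2} \cdot 5 = -1 + \frac{5}{2} = \frac{3}{2}$)
$D{\left(R \right)} = -7$ ($D{\left(R \right)} = \left(R - \left(1 + R\right)\right) \left(7 + 0\right) = \left(-1\right) 7 = -7$)
$\left(b{\left(-7,-10 \right)} + D{\left(13 \right)}\right) 82 = \left(\frac{3}{2} - 7\right) 82 = \left(- \frac{11}{2}\right) 82 = -451$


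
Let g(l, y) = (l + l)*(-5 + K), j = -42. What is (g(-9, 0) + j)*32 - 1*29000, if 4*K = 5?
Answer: -28184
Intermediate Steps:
K = 5/4 (K = (¼)*5 = 5/4 ≈ 1.2500)
g(l, y) = -15*l/2 (g(l, y) = (l + l)*(-5 + 5/4) = (2*l)*(-15/4) = -15*l/2)
(g(-9, 0) + j)*32 - 1*29000 = (-15/2*(-9) - 42)*32 - 1*29000 = (135/2 - 42)*32 - 29000 = (51/2)*32 - 29000 = 816 - 29000 = -28184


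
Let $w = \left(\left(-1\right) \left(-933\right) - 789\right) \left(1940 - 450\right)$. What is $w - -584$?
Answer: $215144$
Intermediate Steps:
$w = 214560$ ($w = \left(933 - 789\right) 1490 = 144 \cdot 1490 = 214560$)
$w - -584 = 214560 - -584 = 214560 + 584 = 215144$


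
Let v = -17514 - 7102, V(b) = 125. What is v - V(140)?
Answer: -24741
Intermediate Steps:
v = -24616
v - V(140) = -24616 - 1*125 = -24616 - 125 = -24741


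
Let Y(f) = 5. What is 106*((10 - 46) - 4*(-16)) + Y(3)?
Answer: 2973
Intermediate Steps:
106*((10 - 46) - 4*(-16)) + Y(3) = 106*((10 - 46) - 4*(-16)) + 5 = 106*(-36 + 64) + 5 = 106*28 + 5 = 2968 + 5 = 2973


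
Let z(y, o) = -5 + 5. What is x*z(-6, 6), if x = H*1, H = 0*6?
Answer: 0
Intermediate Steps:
z(y, o) = 0
H = 0
x = 0 (x = 0*1 = 0)
x*z(-6, 6) = 0*0 = 0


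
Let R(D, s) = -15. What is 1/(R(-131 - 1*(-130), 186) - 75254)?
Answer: -1/75269 ≈ -1.3286e-5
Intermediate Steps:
1/(R(-131 - 1*(-130), 186) - 75254) = 1/(-15 - 75254) = 1/(-75269) = -1/75269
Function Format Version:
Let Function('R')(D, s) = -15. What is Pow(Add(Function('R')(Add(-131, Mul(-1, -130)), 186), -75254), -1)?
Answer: Rational(-1, 75269) ≈ -1.3286e-5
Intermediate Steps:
Pow(Add(Function('R')(Add(-131, Mul(-1, -130)), 186), -75254), -1) = Pow(Add(-15, -75254), -1) = Pow(-75269, -1) = Rational(-1, 75269)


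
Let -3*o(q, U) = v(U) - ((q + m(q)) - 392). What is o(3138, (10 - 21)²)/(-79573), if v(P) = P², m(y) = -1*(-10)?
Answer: 11885/238719 ≈ 0.049787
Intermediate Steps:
m(y) = 10
o(q, U) = -382/3 - U²/3 + q/3 (o(q, U) = -(U² - ((q + 10) - 392))/3 = -(U² - ((10 + q) - 392))/3 = -(U² - (-382 + q))/3 = -(U² + (382 - q))/3 = -(382 + U² - q)/3 = -382/3 - U²/3 + q/3)
o(3138, (10 - 21)²)/(-79573) = (-382/3 - (10 - 21)⁴/3 + (⅓)*3138)/(-79573) = (-382/3 - ((-11)²)²/3 + 1046)*(-1/79573) = (-382/3 - ⅓*121² + 1046)*(-1/79573) = (-382/3 - ⅓*14641 + 1046)*(-1/79573) = (-382/3 - 14641/3 + 1046)*(-1/79573) = -11885/3*(-1/79573) = 11885/238719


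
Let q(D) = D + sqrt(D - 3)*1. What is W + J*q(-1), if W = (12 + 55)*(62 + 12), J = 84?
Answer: 4874 + 168*I ≈ 4874.0 + 168.0*I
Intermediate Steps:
W = 4958 (W = 67*74 = 4958)
q(D) = D + sqrt(-3 + D) (q(D) = D + sqrt(-3 + D)*1 = D + sqrt(-3 + D))
W + J*q(-1) = 4958 + 84*(-1 + sqrt(-3 - 1)) = 4958 + 84*(-1 + sqrt(-4)) = 4958 + 84*(-1 + 2*I) = 4958 + (-84 + 168*I) = 4874 + 168*I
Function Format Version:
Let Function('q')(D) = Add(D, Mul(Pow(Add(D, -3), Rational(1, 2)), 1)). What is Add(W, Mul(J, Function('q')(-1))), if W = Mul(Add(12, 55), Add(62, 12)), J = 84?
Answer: Add(4874, Mul(168, I)) ≈ Add(4874.0, Mul(168.00, I))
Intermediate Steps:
W = 4958 (W = Mul(67, 74) = 4958)
Function('q')(D) = Add(D, Pow(Add(-3, D), Rational(1, 2))) (Function('q')(D) = Add(D, Mul(Pow(Add(-3, D), Rational(1, 2)), 1)) = Add(D, Pow(Add(-3, D), Rational(1, 2))))
Add(W, Mul(J, Function('q')(-1))) = Add(4958, Mul(84, Add(-1, Pow(Add(-3, -1), Rational(1, 2))))) = Add(4958, Mul(84, Add(-1, Pow(-4, Rational(1, 2))))) = Add(4958, Mul(84, Add(-1, Mul(2, I)))) = Add(4958, Add(-84, Mul(168, I))) = Add(4874, Mul(168, I))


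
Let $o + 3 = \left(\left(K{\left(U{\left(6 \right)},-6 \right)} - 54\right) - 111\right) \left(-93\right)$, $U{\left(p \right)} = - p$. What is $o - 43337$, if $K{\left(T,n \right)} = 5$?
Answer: $-28460$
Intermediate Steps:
$o = 14877$ ($o = -3 + \left(\left(5 - 54\right) - 111\right) \left(-93\right) = -3 + \left(-49 - 111\right) \left(-93\right) = -3 - -14880 = -3 + 14880 = 14877$)
$o - 43337 = 14877 - 43337 = -28460$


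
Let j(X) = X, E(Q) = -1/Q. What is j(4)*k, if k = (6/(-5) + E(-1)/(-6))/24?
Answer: -41/180 ≈ -0.22778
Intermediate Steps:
k = -41/720 (k = (6/(-5) - 1/(-1)/(-6))/24 = (6*(-⅕) - 1*(-1)*(-⅙))*(1/24) = (-6/5 + 1*(-⅙))*(1/24) = (-6/5 - ⅙)*(1/24) = -41/30*1/24 = -41/720 ≈ -0.056944)
j(4)*k = 4*(-41/720) = -41/180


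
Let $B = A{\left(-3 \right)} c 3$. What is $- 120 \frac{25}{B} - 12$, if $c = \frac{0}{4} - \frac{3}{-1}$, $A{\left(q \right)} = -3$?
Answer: $\frac{892}{9} \approx 99.111$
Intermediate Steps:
$c = 3$ ($c = 0 \cdot \frac{1}{4} - -3 = 0 + 3 = 3$)
$B = -27$ ($B = \left(-3\right) 3 \cdot 3 = \left(-9\right) 3 = -27$)
$- 120 \frac{25}{B} - 12 = - 120 \frac{25}{-27} - 12 = - 120 \cdot 25 \left(- \frac{1}{27}\right) - 12 = \left(-120\right) \left(- \frac{25}{27}\right) - 12 = \frac{1000}{9} - 12 = \frac{892}{9}$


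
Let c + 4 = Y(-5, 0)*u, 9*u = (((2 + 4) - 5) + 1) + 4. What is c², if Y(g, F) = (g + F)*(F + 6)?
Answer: 576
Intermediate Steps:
Y(g, F) = (6 + F)*(F + g) (Y(g, F) = (F + g)*(6 + F) = (6 + F)*(F + g))
u = ⅔ (u = ((((2 + 4) - 5) + 1) + 4)/9 = (((6 - 5) + 1) + 4)/9 = ((1 + 1) + 4)/9 = (2 + 4)/9 = (⅑)*6 = ⅔ ≈ 0.66667)
c = -24 (c = -4 + (0² + 6*0 + 6*(-5) + 0*(-5))*(⅔) = -4 + (0 + 0 - 30 + 0)*(⅔) = -4 - 30*⅔ = -4 - 20 = -24)
c² = (-24)² = 576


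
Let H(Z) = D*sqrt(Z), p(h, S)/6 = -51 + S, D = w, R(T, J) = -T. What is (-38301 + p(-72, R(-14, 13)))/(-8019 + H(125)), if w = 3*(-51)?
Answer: 3813777/757756 - 1091485*sqrt(5)/2273268 ≈ 3.9594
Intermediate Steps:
w = -153
D = -153
p(h, S) = -306 + 6*S (p(h, S) = 6*(-51 + S) = -306 + 6*S)
H(Z) = -153*sqrt(Z)
(-38301 + p(-72, R(-14, 13)))/(-8019 + H(125)) = (-38301 + (-306 + 6*(-1*(-14))))/(-8019 - 765*sqrt(5)) = (-38301 + (-306 + 6*14))/(-8019 - 765*sqrt(5)) = (-38301 + (-306 + 84))/(-8019 - 765*sqrt(5)) = (-38301 - 222)/(-8019 - 765*sqrt(5)) = -38523/(-8019 - 765*sqrt(5))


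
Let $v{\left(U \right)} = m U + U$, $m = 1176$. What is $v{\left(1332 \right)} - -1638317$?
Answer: $3206081$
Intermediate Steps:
$v{\left(U \right)} = 1177 U$ ($v{\left(U \right)} = 1176 U + U = 1177 U$)
$v{\left(1332 \right)} - -1638317 = 1177 \cdot 1332 - -1638317 = 1567764 + 1638317 = 3206081$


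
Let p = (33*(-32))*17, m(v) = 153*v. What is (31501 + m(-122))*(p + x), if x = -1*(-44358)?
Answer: 338921010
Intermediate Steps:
x = 44358
p = -17952 (p = -1056*17 = -17952)
(31501 + m(-122))*(p + x) = (31501 + 153*(-122))*(-17952 + 44358) = (31501 - 18666)*26406 = 12835*26406 = 338921010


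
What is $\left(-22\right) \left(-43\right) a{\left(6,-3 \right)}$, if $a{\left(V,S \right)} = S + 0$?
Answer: $-2838$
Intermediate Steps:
$a{\left(V,S \right)} = S$
$\left(-22\right) \left(-43\right) a{\left(6,-3 \right)} = \left(-22\right) \left(-43\right) \left(-3\right) = 946 \left(-3\right) = -2838$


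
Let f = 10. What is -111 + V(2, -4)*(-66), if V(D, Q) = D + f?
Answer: -903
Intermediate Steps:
V(D, Q) = 10 + D (V(D, Q) = D + 10 = 10 + D)
-111 + V(2, -4)*(-66) = -111 + (10 + 2)*(-66) = -111 + 12*(-66) = -111 - 792 = -903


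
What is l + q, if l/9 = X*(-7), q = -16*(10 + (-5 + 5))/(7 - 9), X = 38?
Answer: -2314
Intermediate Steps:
q = 80 (q = -16*(10 + 0)/(-2) = -160*(-1)/2 = -16*(-5) = 80)
l = -2394 (l = 9*(38*(-7)) = 9*(-266) = -2394)
l + q = -2394 + 80 = -2314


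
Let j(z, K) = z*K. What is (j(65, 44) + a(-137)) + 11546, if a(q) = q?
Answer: 14269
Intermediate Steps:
j(z, K) = K*z
(j(65, 44) + a(-137)) + 11546 = (44*65 - 137) + 11546 = (2860 - 137) + 11546 = 2723 + 11546 = 14269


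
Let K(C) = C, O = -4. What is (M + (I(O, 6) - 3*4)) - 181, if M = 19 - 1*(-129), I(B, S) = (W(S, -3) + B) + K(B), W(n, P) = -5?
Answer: -58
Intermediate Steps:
I(B, S) = -5 + 2*B (I(B, S) = (-5 + B) + B = -5 + 2*B)
M = 148 (M = 19 + 129 = 148)
(M + (I(O, 6) - 3*4)) - 181 = (148 + ((-5 + 2*(-4)) - 3*4)) - 181 = (148 + ((-5 - 8) - 12)) - 181 = (148 + (-13 - 12)) - 181 = (148 - 25) - 181 = 123 - 181 = -58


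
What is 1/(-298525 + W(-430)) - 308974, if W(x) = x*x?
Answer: -35107170751/113625 ≈ -3.0897e+5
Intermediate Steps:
W(x) = x²
1/(-298525 + W(-430)) - 308974 = 1/(-298525 + (-430)²) - 308974 = 1/(-298525 + 184900) - 308974 = 1/(-113625) - 308974 = -1/113625 - 308974 = -35107170751/113625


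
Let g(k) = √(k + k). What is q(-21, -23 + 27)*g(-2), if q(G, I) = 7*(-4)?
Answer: -56*I ≈ -56.0*I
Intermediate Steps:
g(k) = √2*√k (g(k) = √(2*k) = √2*√k)
q(G, I) = -28
q(-21, -23 + 27)*g(-2) = -28*√2*√(-2) = -28*√2*I*√2 = -56*I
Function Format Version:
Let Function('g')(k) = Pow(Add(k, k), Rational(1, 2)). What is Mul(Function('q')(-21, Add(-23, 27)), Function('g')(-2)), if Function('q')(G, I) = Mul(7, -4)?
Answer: Mul(-56, I) ≈ Mul(-56.000, I)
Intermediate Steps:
Function('g')(k) = Mul(Pow(2, Rational(1, 2)), Pow(k, Rational(1, 2))) (Function('g')(k) = Pow(Mul(2, k), Rational(1, 2)) = Mul(Pow(2, Rational(1, 2)), Pow(k, Rational(1, 2))))
Function('q')(G, I) = -28
Mul(Function('q')(-21, Add(-23, 27)), Function('g')(-2)) = Mul(-28, Mul(Pow(2, Rational(1, 2)), Pow(-2, Rational(1, 2)))) = Mul(-28, Mul(Pow(2, Rational(1, 2)), Mul(I, Pow(2, Rational(1, 2))))) = Mul(-28, Mul(2, I)) = Mul(-56, I)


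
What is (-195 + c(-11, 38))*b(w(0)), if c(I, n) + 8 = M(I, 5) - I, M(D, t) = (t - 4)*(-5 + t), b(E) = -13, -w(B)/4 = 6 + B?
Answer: 2496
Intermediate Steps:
w(B) = -24 - 4*B (w(B) = -4*(6 + B) = -24 - 4*B)
M(D, t) = (-5 + t)*(-4 + t) (M(D, t) = (-4 + t)*(-5 + t) = (-5 + t)*(-4 + t))
c(I, n) = -8 - I (c(I, n) = -8 + ((20 + 5² - 9*5) - I) = -8 + ((20 + 25 - 45) - I) = -8 + (0 - I) = -8 - I)
(-195 + c(-11, 38))*b(w(0)) = (-195 + (-8 - 1*(-11)))*(-13) = (-195 + (-8 + 11))*(-13) = (-195 + 3)*(-13) = -192*(-13) = 2496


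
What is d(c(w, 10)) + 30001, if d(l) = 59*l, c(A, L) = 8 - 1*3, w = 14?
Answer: 30296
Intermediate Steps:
c(A, L) = 5 (c(A, L) = 8 - 3 = 5)
d(c(w, 10)) + 30001 = 59*5 + 30001 = 295 + 30001 = 30296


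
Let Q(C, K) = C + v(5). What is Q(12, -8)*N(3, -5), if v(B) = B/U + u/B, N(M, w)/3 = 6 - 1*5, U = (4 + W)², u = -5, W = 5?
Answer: 896/27 ≈ 33.185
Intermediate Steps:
U = 81 (U = (4 + 5)² = 9² = 81)
N(M, w) = 3 (N(M, w) = 3*(6 - 1*5) = 3*(6 - 5) = 3*1 = 3)
v(B) = -5/B + B/81 (v(B) = B/81 - 5/B = -5/B + B/81)
Q(C, K) = -76/81 + C (Q(C, K) = C + (-5/5 + (1/81)*5) = C + (-5*⅕ + 5/81) = C + (-1 + 5/81) = C - 76/81 = -76/81 + C)
Q(12, -8)*N(3, -5) = (-76/81 + 12)*3 = (896/81)*3 = 896/27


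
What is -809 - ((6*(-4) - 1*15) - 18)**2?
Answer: -4058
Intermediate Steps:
-809 - ((6*(-4) - 1*15) - 18)**2 = -809 - ((-24 - 15) - 18)**2 = -809 - (-39 - 18)**2 = -809 - 1*(-57)**2 = -809 - 1*3249 = -809 - 3249 = -4058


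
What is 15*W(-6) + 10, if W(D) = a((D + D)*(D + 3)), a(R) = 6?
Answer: 100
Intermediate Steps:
W(D) = 6
15*W(-6) + 10 = 15*6 + 10 = 90 + 10 = 100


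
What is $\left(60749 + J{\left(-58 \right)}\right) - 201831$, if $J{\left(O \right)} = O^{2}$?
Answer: $-137718$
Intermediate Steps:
$\left(60749 + J{\left(-58 \right)}\right) - 201831 = \left(60749 + \left(-58\right)^{2}\right) - 201831 = \left(60749 + 3364\right) - 201831 = 64113 - 201831 = -137718$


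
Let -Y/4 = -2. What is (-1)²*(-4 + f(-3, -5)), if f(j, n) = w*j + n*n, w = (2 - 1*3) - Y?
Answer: 48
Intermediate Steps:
Y = 8 (Y = -4*(-2) = 8)
w = -9 (w = (2 - 1*3) - 1*8 = (2 - 3) - 8 = -1 - 8 = -9)
f(j, n) = n² - 9*j (f(j, n) = -9*j + n*n = -9*j + n² = n² - 9*j)
(-1)²*(-4 + f(-3, -5)) = (-1)²*(-4 + ((-5)² - 9*(-3))) = 1*(-4 + (25 + 27)) = 1*(-4 + 52) = 1*48 = 48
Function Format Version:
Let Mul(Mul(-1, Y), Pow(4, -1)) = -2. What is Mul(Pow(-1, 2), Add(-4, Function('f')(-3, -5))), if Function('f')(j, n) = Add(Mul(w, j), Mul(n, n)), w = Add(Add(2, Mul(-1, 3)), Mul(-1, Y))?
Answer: 48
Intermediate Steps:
Y = 8 (Y = Mul(-4, -2) = 8)
w = -9 (w = Add(Add(2, Mul(-1, 3)), Mul(-1, 8)) = Add(Add(2, -3), -8) = Add(-1, -8) = -9)
Function('f')(j, n) = Add(Pow(n, 2), Mul(-9, j)) (Function('f')(j, n) = Add(Mul(-9, j), Mul(n, n)) = Add(Mul(-9, j), Pow(n, 2)) = Add(Pow(n, 2), Mul(-9, j)))
Mul(Pow(-1, 2), Add(-4, Function('f')(-3, -5))) = Mul(Pow(-1, 2), Add(-4, Add(Pow(-5, 2), Mul(-9, -3)))) = Mul(1, Add(-4, Add(25, 27))) = Mul(1, Add(-4, 52)) = Mul(1, 48) = 48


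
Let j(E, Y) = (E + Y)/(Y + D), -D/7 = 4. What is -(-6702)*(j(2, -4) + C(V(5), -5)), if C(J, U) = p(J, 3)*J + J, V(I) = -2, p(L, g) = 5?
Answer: -640041/8 ≈ -80005.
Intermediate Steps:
D = -28 (D = -7*4 = -28)
j(E, Y) = (E + Y)/(-28 + Y) (j(E, Y) = (E + Y)/(Y - 28) = (E + Y)/(-28 + Y))
C(J, U) = 6*J (C(J, U) = 5*J + J = 6*J)
-(-6702)*(j(2, -4) + C(V(5), -5)) = -(-6702)*((2 - 4)/(-28 - 4) + 6*(-2)) = -(-6702)*(-2/(-32) - 12) = -(-6702)*(-1/32*(-2) - 12) = -(-6702)*(1/16 - 12) = -(-6702)*(-191)/16 = -1117*573/8 = -640041/8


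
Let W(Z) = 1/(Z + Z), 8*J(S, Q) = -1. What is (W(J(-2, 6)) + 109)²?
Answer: 11025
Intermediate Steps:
J(S, Q) = -⅛ (J(S, Q) = (⅛)*(-1) = -⅛)
W(Z) = 1/(2*Z)
(W(J(-2, 6)) + 109)² = (1/(2*(-⅛)) + 109)² = ((½)*(-8) + 109)² = (-4 + 109)² = 105² = 11025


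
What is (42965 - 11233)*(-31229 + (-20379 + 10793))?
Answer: -1295141580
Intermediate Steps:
(42965 - 11233)*(-31229 + (-20379 + 10793)) = 31732*(-31229 - 9586) = 31732*(-40815) = -1295141580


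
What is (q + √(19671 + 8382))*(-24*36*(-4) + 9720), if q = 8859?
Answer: 116726184 + 39528*√3117 ≈ 1.1893e+8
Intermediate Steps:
(q + √(19671 + 8382))*(-24*36*(-4) + 9720) = (8859 + √(19671 + 8382))*(-24*36*(-4) + 9720) = (8859 + √28053)*(-864*(-4) + 9720) = (8859 + 3*√3117)*(3456 + 9720) = (8859 + 3*√3117)*13176 = 116726184 + 39528*√3117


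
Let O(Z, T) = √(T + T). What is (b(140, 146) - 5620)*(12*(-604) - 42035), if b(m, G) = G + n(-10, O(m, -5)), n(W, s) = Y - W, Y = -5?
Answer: 269528727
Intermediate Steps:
O(Z, T) = √2*√T (O(Z, T) = √(2*T) = √2*√T)
n(W, s) = -5 - W
b(m, G) = 5 + G (b(m, G) = G + (-5 - 1*(-10)) = G + (-5 + 10) = G + 5 = 5 + G)
(b(140, 146) - 5620)*(12*(-604) - 42035) = ((5 + 146) - 5620)*(12*(-604) - 42035) = (151 - 5620)*(-7248 - 42035) = -5469*(-49283) = 269528727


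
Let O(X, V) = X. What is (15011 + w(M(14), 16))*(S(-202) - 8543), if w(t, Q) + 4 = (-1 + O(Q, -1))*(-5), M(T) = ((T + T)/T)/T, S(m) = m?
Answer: -130580340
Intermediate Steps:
M(T) = 2/T (M(T) = ((2*T)/T)/T = 2/T)
w(t, Q) = 1 - 5*Q (w(t, Q) = -4 + (-1 + Q)*(-5) = -4 + (5 - 5*Q) = 1 - 5*Q)
(15011 + w(M(14), 16))*(S(-202) - 8543) = (15011 + (1 - 5*16))*(-202 - 8543) = (15011 + (1 - 80))*(-8745) = (15011 - 79)*(-8745) = 14932*(-8745) = -130580340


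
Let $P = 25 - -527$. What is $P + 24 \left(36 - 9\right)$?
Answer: $1200$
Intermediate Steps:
$P = 552$ ($P = 25 + 527 = 552$)
$P + 24 \left(36 - 9\right) = 552 + 24 \left(36 - 9\right) = 552 + 24 \cdot 27 = 552 + 648 = 1200$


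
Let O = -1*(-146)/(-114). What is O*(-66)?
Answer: 1606/19 ≈ 84.526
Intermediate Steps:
O = -73/57 (O = 146*(-1/114) = -73/57 ≈ -1.2807)
O*(-66) = -73/57*(-66) = 1606/19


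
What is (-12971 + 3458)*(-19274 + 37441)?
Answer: -172822671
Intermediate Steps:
(-12971 + 3458)*(-19274 + 37441) = -9513*18167 = -172822671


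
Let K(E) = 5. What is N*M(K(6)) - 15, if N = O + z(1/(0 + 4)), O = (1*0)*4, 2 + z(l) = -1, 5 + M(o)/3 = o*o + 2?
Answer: -213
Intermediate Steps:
M(o) = -9 + 3*o² (M(o) = -15 + 3*(o*o + 2) = -15 + 3*(o² + 2) = -15 + 3*(2 + o²) = -15 + (6 + 3*o²) = -9 + 3*o²)
z(l) = -3 (z(l) = -2 - 1 = -3)
O = 0 (O = 0*4 = 0)
N = -3 (N = 0 - 3 = -3)
N*M(K(6)) - 15 = -3*(-9 + 3*5²) - 15 = -3*(-9 + 3*25) - 15 = -3*(-9 + 75) - 15 = -3*66 - 15 = -198 - 15 = -213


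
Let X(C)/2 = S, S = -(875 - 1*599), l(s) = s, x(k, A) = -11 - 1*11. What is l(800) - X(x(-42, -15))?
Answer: 1352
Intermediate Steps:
x(k, A) = -22 (x(k, A) = -11 - 11 = -22)
S = -276 (S = -(875 - 599) = -1*276 = -276)
X(C) = -552 (X(C) = 2*(-276) = -552)
l(800) - X(x(-42, -15)) = 800 - 1*(-552) = 800 + 552 = 1352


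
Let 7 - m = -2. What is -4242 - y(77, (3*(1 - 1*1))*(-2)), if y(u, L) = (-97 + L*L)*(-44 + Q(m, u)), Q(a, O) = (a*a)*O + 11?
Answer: 597546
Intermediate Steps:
m = 9 (m = 7 - 1*(-2) = 7 + 2 = 9)
Q(a, O) = 11 + O*a**2 (Q(a, O) = a**2*O + 11 = O*a**2 + 11 = 11 + O*a**2)
y(u, L) = (-97 + L**2)*(-33 + 81*u) (y(u, L) = (-97 + L*L)*(-44 + (11 + u*9**2)) = (-97 + L**2)*(-44 + (11 + u*81)) = (-97 + L**2)*(-44 + (11 + 81*u)) = (-97 + L**2)*(-33 + 81*u))
-4242 - y(77, (3*(1 - 1*1))*(-2)) = -4242 - (3201 - 7857*77 - 33*36*(1 - 1*1)**2 + 81*77*((3*(1 - 1*1))*(-2))**2) = -4242 - (3201 - 604989 - 33*36*(1 - 1)**2 + 81*77*((3*(1 - 1))*(-2))**2) = -4242 - (3201 - 604989 - 33*((3*0)*(-2))**2 + 81*77*((3*0)*(-2))**2) = -4242 - (3201 - 604989 - 33*(0*(-2))**2 + 81*77*(0*(-2))**2) = -4242 - (3201 - 604989 - 33*0**2 + 81*77*0**2) = -4242 - (3201 - 604989 - 33*0 + 81*77*0) = -4242 - (3201 - 604989 + 0 + 0) = -4242 - 1*(-601788) = -4242 + 601788 = 597546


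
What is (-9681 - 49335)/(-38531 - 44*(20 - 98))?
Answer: 59016/35099 ≈ 1.6814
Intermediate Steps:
(-9681 - 49335)/(-38531 - 44*(20 - 98)) = -59016/(-38531 - 44*(-78)) = -59016/(-38531 + 3432) = -59016/(-35099) = -59016*(-1/35099) = 59016/35099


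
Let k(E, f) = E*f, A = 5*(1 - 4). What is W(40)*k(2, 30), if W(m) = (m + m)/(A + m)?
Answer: 192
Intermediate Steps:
A = -15 (A = 5*(-3) = -15)
W(m) = 2*m/(-15 + m) (W(m) = (m + m)/(-15 + m) = (2*m)/(-15 + m) = 2*m/(-15 + m))
W(40)*k(2, 30) = (2*40/(-15 + 40))*(2*30) = (2*40/25)*60 = (2*40*(1/25))*60 = (16/5)*60 = 192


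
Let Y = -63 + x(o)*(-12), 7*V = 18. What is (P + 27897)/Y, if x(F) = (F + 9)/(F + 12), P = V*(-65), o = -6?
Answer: -64703/161 ≈ -401.88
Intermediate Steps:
V = 18/7 (V = (1/7)*18 = 18/7 ≈ 2.5714)
P = -1170/7 (P = (18/7)*(-65) = -1170/7 ≈ -167.14)
x(F) = (9 + F)/(12 + F)
Y = -69 (Y = -63 + ((9 - 6)/(12 - 6))*(-12) = -63 + (3/6)*(-12) = -63 + ((1/6)*3)*(-12) = -63 + (1/2)*(-12) = -63 - 6 = -69)
(P + 27897)/Y = (-1170/7 + 27897)/(-69) = (194109/7)*(-1/69) = -64703/161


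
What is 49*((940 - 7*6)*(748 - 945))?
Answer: -8668394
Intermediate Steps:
49*((940 - 7*6)*(748 - 945)) = 49*((940 - 42)*(-197)) = 49*(898*(-197)) = 49*(-176906) = -8668394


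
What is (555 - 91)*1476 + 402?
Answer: 685266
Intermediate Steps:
(555 - 91)*1476 + 402 = 464*1476 + 402 = 684864 + 402 = 685266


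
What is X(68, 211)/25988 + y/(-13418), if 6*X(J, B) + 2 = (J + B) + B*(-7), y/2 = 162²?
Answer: -170842718/43588373 ≈ -3.9195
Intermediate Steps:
y = 52488 (y = 2*162² = 2*26244 = 52488)
X(J, B) = -⅓ - B + J/6 (X(J, B) = -⅓ + ((J + B) + B*(-7))/6 = -⅓ + ((B + J) - 7*B)/6 = -⅓ + (J - 6*B)/6 = -⅓ + (-B + J/6) = -⅓ - B + J/6)
X(68, 211)/25988 + y/(-13418) = (-⅓ - 1*211 + (⅙)*68)/25988 + 52488/(-13418) = (-⅓ - 211 + 34/3)*(1/25988) + 52488*(-1/13418) = -200*1/25988 - 26244/6709 = -50/6497 - 26244/6709 = -170842718/43588373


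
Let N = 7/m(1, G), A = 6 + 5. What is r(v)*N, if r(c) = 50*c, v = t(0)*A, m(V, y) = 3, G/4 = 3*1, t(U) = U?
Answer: 0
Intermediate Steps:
A = 11
G = 12 (G = 4*(3*1) = 4*3 = 12)
v = 0 (v = 0*11 = 0)
N = 7/3 ≈ 2.3333
r(v)*N = (50*0)*(7/3) = 0*(7/3) = 0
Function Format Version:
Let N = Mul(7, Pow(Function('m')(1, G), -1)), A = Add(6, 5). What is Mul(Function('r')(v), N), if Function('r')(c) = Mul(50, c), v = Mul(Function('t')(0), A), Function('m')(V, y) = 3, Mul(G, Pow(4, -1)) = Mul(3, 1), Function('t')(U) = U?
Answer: 0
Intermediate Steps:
A = 11
G = 12 (G = Mul(4, Mul(3, 1)) = Mul(4, 3) = 12)
v = 0 (v = Mul(0, 11) = 0)
N = Rational(7, 3) (N = Mul(7, Pow(3, -1)) = Mul(7, Rational(1, 3)) = Rational(7, 3) ≈ 2.3333)
Mul(Function('r')(v), N) = Mul(Mul(50, 0), Rational(7, 3)) = Mul(0, Rational(7, 3)) = 0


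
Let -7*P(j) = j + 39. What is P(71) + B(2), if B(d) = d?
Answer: -96/7 ≈ -13.714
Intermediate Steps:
P(j) = -39/7 - j/7 (P(j) = -(j + 39)/7 = -(39 + j)/7 = -39/7 - j/7)
P(71) + B(2) = (-39/7 - ⅐*71) + 2 = (-39/7 - 71/7) + 2 = -110/7 + 2 = -96/7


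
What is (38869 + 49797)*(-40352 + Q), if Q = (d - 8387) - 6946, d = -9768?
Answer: -5803455698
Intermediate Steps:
Q = -25101 (Q = (-9768 - 8387) - 6946 = -18155 - 6946 = -25101)
(38869 + 49797)*(-40352 + Q) = (38869 + 49797)*(-40352 - 25101) = 88666*(-65453) = -5803455698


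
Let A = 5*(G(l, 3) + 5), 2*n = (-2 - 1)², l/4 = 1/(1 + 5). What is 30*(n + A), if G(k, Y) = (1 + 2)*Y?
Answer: 2235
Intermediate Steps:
l = ⅔ (l = 4/(1 + 5) = 4/6 = 4*(⅙) = ⅔ ≈ 0.66667)
G(k, Y) = 3*Y
n = 9/2 (n = (-2 - 1)²/2 = (½)*(-3)² = (½)*9 = 9/2 ≈ 4.5000)
A = 70 (A = 5*(3*3 + 5) = 5*(9 + 5) = 5*14 = 70)
30*(n + A) = 30*(9/2 + 70) = 30*(149/2) = 2235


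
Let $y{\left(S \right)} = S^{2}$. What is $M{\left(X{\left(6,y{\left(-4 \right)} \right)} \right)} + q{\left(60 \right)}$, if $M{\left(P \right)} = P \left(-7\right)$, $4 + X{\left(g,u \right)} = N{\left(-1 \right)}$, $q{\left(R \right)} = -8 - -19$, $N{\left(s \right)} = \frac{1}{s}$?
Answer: $46$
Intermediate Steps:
$q{\left(R \right)} = 11$ ($q{\left(R \right)} = -8 + 19 = 11$)
$X{\left(g,u \right)} = -5$ ($X{\left(g,u \right)} = -4 + \frac{1}{-1} = -4 - 1 = -5$)
$M{\left(P \right)} = - 7 P$
$M{\left(X{\left(6,y{\left(-4 \right)} \right)} \right)} + q{\left(60 \right)} = \left(-7\right) \left(-5\right) + 11 = 35 + 11 = 46$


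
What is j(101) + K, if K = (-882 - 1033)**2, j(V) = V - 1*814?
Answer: 3666512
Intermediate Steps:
j(V) = -814 + V (j(V) = V - 814 = -814 + V)
K = 3667225 (K = (-1915)**2 = 3667225)
j(101) + K = (-814 + 101) + 3667225 = -713 + 3667225 = 3666512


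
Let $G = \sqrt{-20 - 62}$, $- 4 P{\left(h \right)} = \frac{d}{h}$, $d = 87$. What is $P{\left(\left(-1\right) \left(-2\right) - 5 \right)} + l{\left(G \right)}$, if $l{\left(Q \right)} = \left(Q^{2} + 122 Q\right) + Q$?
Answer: $- \frac{299}{4} + 123 i \sqrt{82} \approx -74.75 + 1113.8 i$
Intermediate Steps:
$P{\left(h \right)} = - \frac{87}{4 h}$ ($P{\left(h \right)} = - \frac{87 \frac{1}{h}}{4} = - \frac{87}{4 h}$)
$G = i \sqrt{82}$ ($G = \sqrt{-82} = i \sqrt{82} \approx 9.0554 i$)
$l{\left(Q \right)} = Q^{2} + 123 Q$
$P{\left(\left(-1\right) \left(-2\right) - 5 \right)} + l{\left(G \right)} = - \frac{87}{4 \left(\left(-1\right) \left(-2\right) - 5\right)} + i \sqrt{82} \left(123 + i \sqrt{82}\right) = - \frac{87}{4 \left(2 - 5\right)} + i \sqrt{82} \left(123 + i \sqrt{82}\right) = - \frac{87}{4 \left(-3\right)} + i \sqrt{82} \left(123 + i \sqrt{82}\right) = \left(- \frac{87}{4}\right) \left(- \frac{1}{3}\right) + i \sqrt{82} \left(123 + i \sqrt{82}\right) = \frac{29}{4} + i \sqrt{82} \left(123 + i \sqrt{82}\right)$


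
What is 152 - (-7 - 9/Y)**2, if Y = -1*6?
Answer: 487/4 ≈ 121.75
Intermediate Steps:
Y = -6
152 - (-7 - 9/Y)**2 = 152 - (-7 - 9/(-6))**2 = 152 - (-7 - 9*(-1/6))**2 = 152 - (-7 + 3/2)**2 = 152 - (-11/2)**2 = 152 - 1*121/4 = 152 - 121/4 = 487/4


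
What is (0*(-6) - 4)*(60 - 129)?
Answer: 276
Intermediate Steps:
(0*(-6) - 4)*(60 - 129) = (0 - 4)*(-69) = -4*(-69) = 276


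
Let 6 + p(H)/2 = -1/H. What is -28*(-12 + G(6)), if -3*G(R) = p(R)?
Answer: 1988/9 ≈ 220.89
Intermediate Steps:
p(H) = -12 - 2/H (p(H) = -12 + 2*(-1/H) = -12 - 2/H)
G(R) = 4 + 2/(3*R) (G(R) = -(-12 - 2/R)/3 = 4 + 2/(3*R))
-28*(-12 + G(6)) = -28*(-12 + (4 + (⅔)/6)) = -28*(-12 + (4 + (⅔)*(⅙))) = -28*(-12 + (4 + ⅑)) = -28*(-12 + 37/9) = -28*(-71/9) = 1988/9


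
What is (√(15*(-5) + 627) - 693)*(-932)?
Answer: 645876 - 1864*√138 ≈ 6.2398e+5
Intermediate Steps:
(√(15*(-5) + 627) - 693)*(-932) = (√(-75 + 627) - 693)*(-932) = (√552 - 693)*(-932) = (2*√138 - 693)*(-932) = (-693 + 2*√138)*(-932) = 645876 - 1864*√138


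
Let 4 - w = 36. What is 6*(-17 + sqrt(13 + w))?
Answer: -102 + 6*I*sqrt(19) ≈ -102.0 + 26.153*I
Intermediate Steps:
w = -32 (w = 4 - 1*36 = 4 - 36 = -32)
6*(-17 + sqrt(13 + w)) = 6*(-17 + sqrt(13 - 32)) = 6*(-17 + sqrt(-19)) = 6*(-17 + I*sqrt(19)) = -102 + 6*I*sqrt(19)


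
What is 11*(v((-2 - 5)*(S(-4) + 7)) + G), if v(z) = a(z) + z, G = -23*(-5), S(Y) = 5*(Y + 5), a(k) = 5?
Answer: 396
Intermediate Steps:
S(Y) = 25 + 5*Y (S(Y) = 5*(5 + Y) = 25 + 5*Y)
G = 115
v(z) = 5 + z
11*(v((-2 - 5)*(S(-4) + 7)) + G) = 11*((5 + (-2 - 5)*((25 + 5*(-4)) + 7)) + 115) = 11*((5 - 7*((25 - 20) + 7)) + 115) = 11*((5 - 7*(5 + 7)) + 115) = 11*((5 - 7*12) + 115) = 11*((5 - 84) + 115) = 11*(-79 + 115) = 11*36 = 396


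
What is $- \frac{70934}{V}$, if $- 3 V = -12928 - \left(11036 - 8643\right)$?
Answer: $- \frac{70934}{5107} \approx -13.89$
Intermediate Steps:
$V = 5107$ ($V = - \frac{-12928 - \left(11036 - 8643\right)}{3} = - \frac{-12928 - 2393}{3} = \left(- \frac{1}{3}\right) \left(-15321\right) = 5107$)
$- \frac{70934}{V} = - \frac{70934}{5107}$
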